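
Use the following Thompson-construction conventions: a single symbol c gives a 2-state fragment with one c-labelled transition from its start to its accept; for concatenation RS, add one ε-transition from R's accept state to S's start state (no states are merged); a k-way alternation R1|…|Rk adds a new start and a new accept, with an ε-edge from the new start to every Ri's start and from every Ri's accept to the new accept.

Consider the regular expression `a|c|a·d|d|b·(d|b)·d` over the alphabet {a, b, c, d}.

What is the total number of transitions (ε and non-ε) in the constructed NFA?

26

Recursing over subexpressions:
Each of the 9 symbol leaves contributes 1 transition (1 symbol, 0 ε).
  a·d : 3 transitions (2 symbol, 1 ε)
  d|b : 6 transitions (2 symbol, 4 ε)
  b·(d|b)·d : 10 transitions (4 symbol, 6 ε)
  a|c|a·d|d|b·(d|b)·d : 26 transitions (9 symbol, 17 ε)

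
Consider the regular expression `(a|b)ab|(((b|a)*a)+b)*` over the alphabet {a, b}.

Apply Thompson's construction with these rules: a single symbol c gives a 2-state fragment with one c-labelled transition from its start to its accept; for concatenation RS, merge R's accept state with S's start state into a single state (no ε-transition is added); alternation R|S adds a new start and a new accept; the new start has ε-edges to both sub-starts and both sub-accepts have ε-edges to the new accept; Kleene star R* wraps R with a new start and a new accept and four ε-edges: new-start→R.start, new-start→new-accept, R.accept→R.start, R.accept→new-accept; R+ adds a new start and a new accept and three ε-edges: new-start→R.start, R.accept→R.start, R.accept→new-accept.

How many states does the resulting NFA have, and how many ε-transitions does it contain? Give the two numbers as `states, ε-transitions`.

24, 23

By structural recursion:
Each of the 8 symbol leaves contributes 2 states and 0 ε-transitions.
  a|b : 6 states, 4 ε-transitions
  (a|b)ab : 8 states, 4 ε-transitions
  b|a : 6 states, 4 ε-transitions
  (b|a)* : 8 states, 8 ε-transitions
  (b|a)*a : 9 states, 8 ε-transitions
  ((b|a)*a)+ : 11 states, 11 ε-transitions
  ((b|a)*a)+b : 12 states, 11 ε-transitions
  (((b|a)*a)+b)* : 14 states, 15 ε-transitions
  (a|b)ab|(((b|a)*a)+b)* : 24 states, 23 ε-transitions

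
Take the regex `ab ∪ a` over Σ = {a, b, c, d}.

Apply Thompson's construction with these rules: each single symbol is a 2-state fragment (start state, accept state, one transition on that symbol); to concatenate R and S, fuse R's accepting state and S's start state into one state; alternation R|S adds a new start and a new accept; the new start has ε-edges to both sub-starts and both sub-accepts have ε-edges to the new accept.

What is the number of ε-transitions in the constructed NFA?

4

Bottom-up over the parse tree:
Each of the 3 symbol leaves contributes 0 ε-transitions.
  ab — 0 ε-transitions
  ab ∪ a — 4 ε-transitions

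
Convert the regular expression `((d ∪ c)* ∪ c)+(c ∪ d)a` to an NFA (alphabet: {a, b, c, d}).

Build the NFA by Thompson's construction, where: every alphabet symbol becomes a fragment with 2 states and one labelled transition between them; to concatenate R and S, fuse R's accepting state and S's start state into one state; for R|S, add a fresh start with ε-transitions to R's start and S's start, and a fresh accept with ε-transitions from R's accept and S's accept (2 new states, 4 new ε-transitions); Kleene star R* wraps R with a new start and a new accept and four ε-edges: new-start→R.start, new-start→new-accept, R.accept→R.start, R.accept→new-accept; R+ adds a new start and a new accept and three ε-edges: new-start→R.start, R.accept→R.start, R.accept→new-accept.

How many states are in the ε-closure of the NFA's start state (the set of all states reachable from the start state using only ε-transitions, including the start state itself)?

Work bottom-up. For each fragment F, track |ε-closure(F.start)| and whether F's accept lies in that closure (i.e. whether F accepts ε). A single-symbol fragment has closure size 1 and does not accept ε.
  d ∪ c : |closure| = 1 + 1 + 1 = 3 (the new accept is not ε-reachable since no branch accepts ε)
  (d ∪ c)* : the star's fresh start ε-reaches both the body's start and the fresh accept: |closure| = 2 + 3 = 5
  (d ∪ c)* ∪ c : new start ε-reaches every alternative's start; at least one alternative accepts ε, so the union's new accept is reached too: |closure| = 1 + 5 + 1 + 1 = 8
  ((d ∪ c)* ∪ c)+ : |closure| = 1 + 8 + 1 (new accept, reached because the body accepts ε) = 10
  c ∪ d : new start ε-reaches every alternative's start; none of them accept ε, so the new accept is not reached: |closure| = 1 + 1 + 1 = 3
  ((d ∪ c)* ∪ c)+(c ∪ d)a : the left operand accepts ε, so the closure extends into the next operand (the shared merged state is already counted); |closure| = 10 + (3−1) = 12

12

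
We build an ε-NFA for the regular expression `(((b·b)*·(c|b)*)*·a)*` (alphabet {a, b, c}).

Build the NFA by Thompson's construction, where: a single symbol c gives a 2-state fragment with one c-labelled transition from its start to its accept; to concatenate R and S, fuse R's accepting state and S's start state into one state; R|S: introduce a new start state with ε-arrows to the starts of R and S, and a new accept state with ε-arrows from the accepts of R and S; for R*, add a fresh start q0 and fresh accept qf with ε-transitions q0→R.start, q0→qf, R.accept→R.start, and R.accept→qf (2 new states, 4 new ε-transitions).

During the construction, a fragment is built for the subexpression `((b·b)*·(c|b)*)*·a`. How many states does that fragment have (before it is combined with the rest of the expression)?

15

Fragment for `((b·b)*·(c|b)*)*·a`:
Each of the 5 symbol leaves contributes a 2-state fragment.
  b·b — 3 states
  (b·b)* — 5 states
  c|b — 6 states
  (c|b)* — 8 states
  (b·b)*·(c|b)* — 12 states
  ((b·b)*·(c|b)*)* — 14 states
  ((b·b)*·(c|b)*)*·a — 15 states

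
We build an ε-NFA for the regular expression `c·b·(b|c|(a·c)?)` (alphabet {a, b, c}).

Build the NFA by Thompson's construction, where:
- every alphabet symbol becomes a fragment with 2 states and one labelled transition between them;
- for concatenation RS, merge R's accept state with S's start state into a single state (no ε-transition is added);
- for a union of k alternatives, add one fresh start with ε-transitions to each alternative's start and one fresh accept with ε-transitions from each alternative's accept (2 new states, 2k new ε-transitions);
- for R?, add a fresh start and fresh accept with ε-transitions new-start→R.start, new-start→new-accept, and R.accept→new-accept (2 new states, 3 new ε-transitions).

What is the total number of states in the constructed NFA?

Per subexpression:
Each of the 6 symbol leaves contributes a 2-state fragment.
  a·c : 3 states
  (a·c)? : 5 states
  b|c|(a·c)? : 11 states
  c·b·(b|c|(a·c)?) : 13 states

13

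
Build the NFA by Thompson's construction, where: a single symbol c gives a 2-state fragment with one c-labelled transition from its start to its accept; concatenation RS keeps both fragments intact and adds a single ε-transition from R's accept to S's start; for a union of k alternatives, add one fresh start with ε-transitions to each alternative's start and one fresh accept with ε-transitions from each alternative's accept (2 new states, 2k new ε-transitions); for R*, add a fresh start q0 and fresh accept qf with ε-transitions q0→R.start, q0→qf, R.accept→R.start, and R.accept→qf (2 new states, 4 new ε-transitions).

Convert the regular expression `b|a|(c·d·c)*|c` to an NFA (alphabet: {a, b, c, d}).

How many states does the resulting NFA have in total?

16

Bottom-up over the parse tree:
Each of the 6 symbol leaves contributes a 2-state fragment.
  c·d·c : 6 states
  (c·d·c)* : 8 states
  b|a|(c·d·c)*|c : 16 states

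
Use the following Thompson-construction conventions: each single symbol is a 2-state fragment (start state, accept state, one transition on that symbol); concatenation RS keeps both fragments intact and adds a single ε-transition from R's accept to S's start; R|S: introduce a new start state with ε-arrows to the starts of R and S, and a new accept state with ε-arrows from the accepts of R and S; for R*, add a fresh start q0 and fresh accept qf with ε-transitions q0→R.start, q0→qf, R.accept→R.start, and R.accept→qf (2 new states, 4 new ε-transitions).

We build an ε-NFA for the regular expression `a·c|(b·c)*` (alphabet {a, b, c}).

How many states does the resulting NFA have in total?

By structural recursion:
Each of the 4 symbol leaves contributes a 2-state fragment.
  a·c = 4 states
  b·c = 4 states
  (b·c)* = 6 states
  a·c|(b·c)* = 12 states

12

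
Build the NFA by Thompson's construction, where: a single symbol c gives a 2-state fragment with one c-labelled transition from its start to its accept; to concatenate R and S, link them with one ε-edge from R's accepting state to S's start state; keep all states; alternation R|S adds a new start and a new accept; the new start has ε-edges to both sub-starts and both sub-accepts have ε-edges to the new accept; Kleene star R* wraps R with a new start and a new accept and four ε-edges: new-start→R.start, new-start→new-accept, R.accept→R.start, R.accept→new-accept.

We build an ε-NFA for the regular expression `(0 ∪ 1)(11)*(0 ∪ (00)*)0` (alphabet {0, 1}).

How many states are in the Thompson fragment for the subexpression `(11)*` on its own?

Fragment for `(11)*`:
Each of the 2 symbol leaves contributes a 2-state fragment.
  11 : 4 states
  (11)* : 6 states

6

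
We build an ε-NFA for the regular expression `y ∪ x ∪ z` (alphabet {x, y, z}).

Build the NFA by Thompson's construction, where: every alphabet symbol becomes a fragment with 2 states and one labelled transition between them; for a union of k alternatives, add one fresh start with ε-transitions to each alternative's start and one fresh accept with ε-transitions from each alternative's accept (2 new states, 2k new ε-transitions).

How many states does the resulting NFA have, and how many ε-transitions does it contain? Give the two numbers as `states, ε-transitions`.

By structural recursion:
Each of the 3 symbol leaves contributes 2 states and 0 ε-transitions.
  y ∪ x ∪ z — 8 states, 6 ε-transitions

8, 6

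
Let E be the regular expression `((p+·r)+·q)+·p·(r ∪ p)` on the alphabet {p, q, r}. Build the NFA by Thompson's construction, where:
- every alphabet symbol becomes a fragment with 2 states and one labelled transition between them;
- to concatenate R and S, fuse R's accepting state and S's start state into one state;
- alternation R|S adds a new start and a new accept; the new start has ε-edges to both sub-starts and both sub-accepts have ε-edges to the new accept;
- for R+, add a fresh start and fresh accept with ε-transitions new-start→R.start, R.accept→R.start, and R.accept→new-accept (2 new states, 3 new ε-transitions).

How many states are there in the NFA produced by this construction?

Building bottom-up:
Each of the 6 symbol leaves contributes a 2-state fragment.
  p+ = 4 states
  p+·r = 5 states
  (p+·r)+ = 7 states
  (p+·r)+·q = 8 states
  ((p+·r)+·q)+ = 10 states
  r ∪ p = 6 states
  ((p+·r)+·q)+·p·(r ∪ p) = 16 states

16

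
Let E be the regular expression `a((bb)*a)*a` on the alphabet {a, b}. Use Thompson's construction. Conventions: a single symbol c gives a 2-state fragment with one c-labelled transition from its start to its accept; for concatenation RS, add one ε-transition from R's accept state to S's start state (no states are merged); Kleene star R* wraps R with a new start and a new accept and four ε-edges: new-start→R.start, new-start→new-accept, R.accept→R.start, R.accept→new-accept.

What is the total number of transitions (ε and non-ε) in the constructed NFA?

Recursing over subexpressions:
Each of the 5 symbol leaves contributes 1 transition (1 symbol, 0 ε).
  bb : 3 transitions (2 symbol, 1 ε)
  (bb)* : 7 transitions (2 symbol, 5 ε)
  (bb)*a : 9 transitions (3 symbol, 6 ε)
  ((bb)*a)* : 13 transitions (3 symbol, 10 ε)
  a((bb)*a)*a : 17 transitions (5 symbol, 12 ε)

17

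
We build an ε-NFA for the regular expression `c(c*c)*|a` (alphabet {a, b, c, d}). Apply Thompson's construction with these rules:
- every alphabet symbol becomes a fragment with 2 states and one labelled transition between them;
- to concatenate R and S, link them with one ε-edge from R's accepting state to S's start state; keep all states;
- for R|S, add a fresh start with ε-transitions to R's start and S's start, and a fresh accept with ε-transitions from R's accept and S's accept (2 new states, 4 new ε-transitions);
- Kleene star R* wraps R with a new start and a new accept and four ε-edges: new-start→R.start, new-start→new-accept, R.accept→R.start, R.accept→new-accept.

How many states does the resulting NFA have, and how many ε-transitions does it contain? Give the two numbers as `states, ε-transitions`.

14, 14

Per subexpression:
Each of the 4 symbol leaves contributes 2 states and 0 ε-transitions.
  c* — 4 states, 4 ε-transitions
  c*c — 6 states, 5 ε-transitions
  (c*c)* — 8 states, 9 ε-transitions
  c(c*c)* — 10 states, 10 ε-transitions
  c(c*c)*|a — 14 states, 14 ε-transitions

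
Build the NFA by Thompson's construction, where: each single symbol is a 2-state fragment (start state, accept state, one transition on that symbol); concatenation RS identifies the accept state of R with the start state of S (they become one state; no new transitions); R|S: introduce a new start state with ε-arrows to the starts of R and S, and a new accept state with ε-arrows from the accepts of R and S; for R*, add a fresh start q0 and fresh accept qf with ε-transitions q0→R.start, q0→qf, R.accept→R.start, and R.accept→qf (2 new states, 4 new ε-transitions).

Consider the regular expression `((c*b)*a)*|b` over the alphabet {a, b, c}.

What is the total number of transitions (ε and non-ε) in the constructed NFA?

By structural recursion:
Each of the 4 symbol leaves contributes 1 transition (1 symbol, 0 ε).
  c* = 5 transitions (1 symbol, 4 ε)
  c*b = 6 transitions (2 symbol, 4 ε)
  (c*b)* = 10 transitions (2 symbol, 8 ε)
  (c*b)*a = 11 transitions (3 symbol, 8 ε)
  ((c*b)*a)* = 15 transitions (3 symbol, 12 ε)
  ((c*b)*a)*|b = 20 transitions (4 symbol, 16 ε)

20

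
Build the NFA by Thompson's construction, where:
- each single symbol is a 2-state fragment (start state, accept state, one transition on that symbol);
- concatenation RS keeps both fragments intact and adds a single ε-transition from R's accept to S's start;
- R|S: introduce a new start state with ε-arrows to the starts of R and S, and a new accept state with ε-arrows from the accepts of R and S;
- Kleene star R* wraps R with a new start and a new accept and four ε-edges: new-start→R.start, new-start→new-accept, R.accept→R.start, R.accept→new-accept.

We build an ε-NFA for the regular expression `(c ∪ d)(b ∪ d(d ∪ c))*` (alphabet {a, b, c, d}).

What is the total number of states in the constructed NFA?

20

Recursing over subexpressions:
Each of the 6 symbol leaves contributes a 2-state fragment.
  c ∪ d — 6 states
  d ∪ c — 6 states
  d(d ∪ c) — 8 states
  b ∪ d(d ∪ c) — 12 states
  (b ∪ d(d ∪ c))* — 14 states
  (c ∪ d)(b ∪ d(d ∪ c))* — 20 states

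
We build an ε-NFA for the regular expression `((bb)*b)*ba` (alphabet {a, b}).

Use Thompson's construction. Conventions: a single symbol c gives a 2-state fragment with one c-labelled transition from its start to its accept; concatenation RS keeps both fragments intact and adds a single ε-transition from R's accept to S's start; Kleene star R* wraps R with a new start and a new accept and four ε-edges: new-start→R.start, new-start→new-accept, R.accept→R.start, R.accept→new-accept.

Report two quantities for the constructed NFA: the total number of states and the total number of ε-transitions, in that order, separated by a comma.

14, 12

Recursing over subexpressions:
Each of the 5 symbol leaves contributes 2 states and 0 ε-transitions.
  bb → 4 states, 1 ε-transition
  (bb)* → 6 states, 5 ε-transitions
  (bb)*b → 8 states, 6 ε-transitions
  ((bb)*b)* → 10 states, 10 ε-transitions
  ((bb)*b)*ba → 14 states, 12 ε-transitions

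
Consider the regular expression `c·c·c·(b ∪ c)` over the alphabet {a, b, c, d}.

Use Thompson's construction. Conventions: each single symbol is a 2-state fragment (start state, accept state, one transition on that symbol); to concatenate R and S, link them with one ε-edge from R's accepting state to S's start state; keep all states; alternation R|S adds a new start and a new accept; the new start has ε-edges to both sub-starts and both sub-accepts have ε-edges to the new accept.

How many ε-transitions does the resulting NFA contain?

7

Building bottom-up:
Each of the 5 symbol leaves contributes 0 ε-transitions.
  b ∪ c = 4 ε-transitions
  c·c·c·(b ∪ c) = 7 ε-transitions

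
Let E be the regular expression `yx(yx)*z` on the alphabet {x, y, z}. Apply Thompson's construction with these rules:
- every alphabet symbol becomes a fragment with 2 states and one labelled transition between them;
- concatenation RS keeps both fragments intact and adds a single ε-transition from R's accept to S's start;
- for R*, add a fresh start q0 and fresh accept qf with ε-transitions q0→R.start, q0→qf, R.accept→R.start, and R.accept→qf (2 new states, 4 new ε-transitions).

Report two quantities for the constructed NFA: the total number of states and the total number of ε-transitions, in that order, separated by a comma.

Per subexpression:
Each of the 5 symbol leaves contributes 2 states and 0 ε-transitions.
  yx : 4 states, 1 ε-transition
  (yx)* : 6 states, 5 ε-transitions
  yx(yx)*z : 12 states, 8 ε-transitions

12, 8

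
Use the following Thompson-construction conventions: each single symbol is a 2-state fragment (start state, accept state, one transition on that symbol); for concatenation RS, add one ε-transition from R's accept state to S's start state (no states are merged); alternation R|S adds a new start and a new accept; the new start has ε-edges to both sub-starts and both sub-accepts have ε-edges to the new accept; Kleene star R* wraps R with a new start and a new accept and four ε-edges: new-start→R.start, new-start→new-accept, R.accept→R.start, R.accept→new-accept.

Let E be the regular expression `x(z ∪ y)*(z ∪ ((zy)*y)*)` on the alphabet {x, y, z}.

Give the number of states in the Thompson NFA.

Recursing over subexpressions:
Each of the 7 symbol leaves contributes a 2-state fragment.
  z ∪ y : 6 states
  (z ∪ y)* : 8 states
  zy : 4 states
  (zy)* : 6 states
  (zy)*y : 8 states
  ((zy)*y)* : 10 states
  z ∪ ((zy)*y)* : 14 states
  x(z ∪ y)*(z ∪ ((zy)*y)*) : 24 states

24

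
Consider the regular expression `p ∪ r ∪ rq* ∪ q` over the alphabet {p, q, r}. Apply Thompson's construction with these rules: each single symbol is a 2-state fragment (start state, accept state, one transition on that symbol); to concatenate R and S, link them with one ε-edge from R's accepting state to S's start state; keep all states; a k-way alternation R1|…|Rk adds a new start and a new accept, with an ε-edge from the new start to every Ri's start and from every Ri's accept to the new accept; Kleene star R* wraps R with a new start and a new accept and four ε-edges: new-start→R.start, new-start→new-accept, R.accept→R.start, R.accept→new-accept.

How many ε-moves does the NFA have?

Per subexpression:
Each of the 5 symbol leaves contributes 0 ε-transitions.
  q* → 4 ε-transitions
  rq* → 5 ε-transitions
  p ∪ r ∪ rq* ∪ q → 13 ε-transitions

13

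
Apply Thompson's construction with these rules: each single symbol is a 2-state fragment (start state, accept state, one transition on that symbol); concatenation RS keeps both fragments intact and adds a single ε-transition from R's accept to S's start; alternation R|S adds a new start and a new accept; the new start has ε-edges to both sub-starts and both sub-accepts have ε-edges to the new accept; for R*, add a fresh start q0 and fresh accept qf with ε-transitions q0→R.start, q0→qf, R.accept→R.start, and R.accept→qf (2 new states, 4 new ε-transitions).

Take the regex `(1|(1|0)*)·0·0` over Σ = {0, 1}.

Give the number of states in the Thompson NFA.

Building bottom-up:
Each of the 5 symbol leaves contributes a 2-state fragment.
  1|0 = 6 states
  (1|0)* = 8 states
  1|(1|0)* = 12 states
  (1|(1|0)*)·0·0 = 16 states

16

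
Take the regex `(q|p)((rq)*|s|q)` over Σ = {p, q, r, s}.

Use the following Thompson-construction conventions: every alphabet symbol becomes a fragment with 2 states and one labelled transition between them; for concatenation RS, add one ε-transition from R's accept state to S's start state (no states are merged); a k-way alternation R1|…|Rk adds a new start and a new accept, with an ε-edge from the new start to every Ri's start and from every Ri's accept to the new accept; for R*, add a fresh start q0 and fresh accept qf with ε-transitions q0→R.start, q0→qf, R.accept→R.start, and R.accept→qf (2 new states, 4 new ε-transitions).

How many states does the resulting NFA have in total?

Per subexpression:
Each of the 6 symbol leaves contributes a 2-state fragment.
  q|p — 6 states
  rq — 4 states
  (rq)* — 6 states
  (rq)*|s|q — 12 states
  (q|p)((rq)*|s|q) — 18 states

18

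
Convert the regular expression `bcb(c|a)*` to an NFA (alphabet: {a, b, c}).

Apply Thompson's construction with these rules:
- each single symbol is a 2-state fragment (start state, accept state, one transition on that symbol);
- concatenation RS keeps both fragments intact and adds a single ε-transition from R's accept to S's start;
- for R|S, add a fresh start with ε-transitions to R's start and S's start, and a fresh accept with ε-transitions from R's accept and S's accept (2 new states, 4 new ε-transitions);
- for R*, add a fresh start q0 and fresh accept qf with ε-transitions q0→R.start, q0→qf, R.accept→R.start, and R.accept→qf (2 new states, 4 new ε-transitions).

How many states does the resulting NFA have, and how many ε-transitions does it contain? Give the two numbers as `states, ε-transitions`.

By structural recursion:
Each of the 5 symbol leaves contributes 2 states and 0 ε-transitions.
  c|a — 6 states, 4 ε-transitions
  (c|a)* — 8 states, 8 ε-transitions
  bcb(c|a)* — 14 states, 11 ε-transitions

14, 11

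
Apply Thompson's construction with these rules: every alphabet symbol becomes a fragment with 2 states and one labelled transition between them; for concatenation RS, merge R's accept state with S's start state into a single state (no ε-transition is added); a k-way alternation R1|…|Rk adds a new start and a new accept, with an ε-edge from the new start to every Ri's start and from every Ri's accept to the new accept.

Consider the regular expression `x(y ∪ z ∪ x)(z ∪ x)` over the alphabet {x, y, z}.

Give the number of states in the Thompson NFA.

Building bottom-up:
Each of the 6 symbol leaves contributes a 2-state fragment.
  y ∪ z ∪ x : 8 states
  z ∪ x : 6 states
  x(y ∪ z ∪ x)(z ∪ x) : 14 states

14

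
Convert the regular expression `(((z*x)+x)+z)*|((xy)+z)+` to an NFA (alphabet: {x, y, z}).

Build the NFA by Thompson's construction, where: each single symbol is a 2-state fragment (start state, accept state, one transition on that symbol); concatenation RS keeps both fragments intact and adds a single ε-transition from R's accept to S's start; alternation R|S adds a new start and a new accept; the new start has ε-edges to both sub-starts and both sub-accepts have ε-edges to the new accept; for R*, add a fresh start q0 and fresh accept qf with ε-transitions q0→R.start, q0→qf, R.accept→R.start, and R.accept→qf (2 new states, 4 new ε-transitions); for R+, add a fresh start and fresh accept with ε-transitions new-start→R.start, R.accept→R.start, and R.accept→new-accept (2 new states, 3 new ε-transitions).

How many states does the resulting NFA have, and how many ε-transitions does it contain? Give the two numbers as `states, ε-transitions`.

28, 29

Bottom-up over the parse tree:
Each of the 7 symbol leaves contributes 2 states and 0 ε-transitions.
  z* = 4 states, 4 ε-transitions
  z*x = 6 states, 5 ε-transitions
  (z*x)+ = 8 states, 8 ε-transitions
  (z*x)+x = 10 states, 9 ε-transitions
  ((z*x)+x)+ = 12 states, 12 ε-transitions
  ((z*x)+x)+z = 14 states, 13 ε-transitions
  (((z*x)+x)+z)* = 16 states, 17 ε-transitions
  xy = 4 states, 1 ε-transition
  (xy)+ = 6 states, 4 ε-transitions
  (xy)+z = 8 states, 5 ε-transitions
  ((xy)+z)+ = 10 states, 8 ε-transitions
  (((z*x)+x)+z)*|((xy)+z)+ = 28 states, 29 ε-transitions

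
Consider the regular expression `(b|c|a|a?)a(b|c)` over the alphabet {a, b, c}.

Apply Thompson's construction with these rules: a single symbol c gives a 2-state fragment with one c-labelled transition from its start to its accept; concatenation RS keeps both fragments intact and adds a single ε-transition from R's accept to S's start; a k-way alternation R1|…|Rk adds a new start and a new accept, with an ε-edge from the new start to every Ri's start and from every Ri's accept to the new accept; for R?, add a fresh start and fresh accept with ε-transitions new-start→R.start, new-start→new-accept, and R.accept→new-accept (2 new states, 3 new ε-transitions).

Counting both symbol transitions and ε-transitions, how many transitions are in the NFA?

Bottom-up over the parse tree:
Each of the 7 symbol leaves contributes 1 transition (1 symbol, 0 ε).
  a? = 4 transitions (1 symbol, 3 ε)
  b|c|a|a? = 15 transitions (4 symbol, 11 ε)
  b|c = 6 transitions (2 symbol, 4 ε)
  (b|c|a|a?)a(b|c) = 24 transitions (7 symbol, 17 ε)

24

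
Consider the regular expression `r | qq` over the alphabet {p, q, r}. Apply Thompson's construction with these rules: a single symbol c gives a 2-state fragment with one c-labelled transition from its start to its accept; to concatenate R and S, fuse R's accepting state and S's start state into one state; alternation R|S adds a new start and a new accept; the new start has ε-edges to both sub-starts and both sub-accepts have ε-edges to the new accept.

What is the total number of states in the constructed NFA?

Per subexpression:
Each of the 3 symbol leaves contributes a 2-state fragment.
  qq → 3 states
  r | qq → 7 states

7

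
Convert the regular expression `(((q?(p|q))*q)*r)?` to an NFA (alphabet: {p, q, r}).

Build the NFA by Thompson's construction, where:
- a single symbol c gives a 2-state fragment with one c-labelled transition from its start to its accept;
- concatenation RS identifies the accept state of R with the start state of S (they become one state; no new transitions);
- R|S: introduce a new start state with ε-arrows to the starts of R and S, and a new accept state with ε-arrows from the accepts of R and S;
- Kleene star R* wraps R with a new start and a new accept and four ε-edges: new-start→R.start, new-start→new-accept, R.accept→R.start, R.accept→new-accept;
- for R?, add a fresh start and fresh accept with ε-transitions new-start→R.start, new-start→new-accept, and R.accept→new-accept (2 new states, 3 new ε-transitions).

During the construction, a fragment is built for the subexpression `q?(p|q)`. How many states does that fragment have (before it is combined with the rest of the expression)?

9

Fragment for `q?(p|q)`:
Each of the 3 symbol leaves contributes a 2-state fragment.
  q? = 4 states
  p|q = 6 states
  q?(p|q) = 9 states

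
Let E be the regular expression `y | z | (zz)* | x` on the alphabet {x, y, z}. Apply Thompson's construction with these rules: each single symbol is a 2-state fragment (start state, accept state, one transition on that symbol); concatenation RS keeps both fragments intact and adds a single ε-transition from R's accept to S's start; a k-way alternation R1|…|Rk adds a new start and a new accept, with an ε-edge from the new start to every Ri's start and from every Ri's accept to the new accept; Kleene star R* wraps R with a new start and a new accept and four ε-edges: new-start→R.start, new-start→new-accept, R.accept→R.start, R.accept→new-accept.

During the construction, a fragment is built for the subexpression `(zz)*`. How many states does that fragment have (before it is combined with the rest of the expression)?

6

Fragment for `(zz)*`:
Each of the 2 symbol leaves contributes a 2-state fragment.
  zz : 4 states
  (zz)* : 6 states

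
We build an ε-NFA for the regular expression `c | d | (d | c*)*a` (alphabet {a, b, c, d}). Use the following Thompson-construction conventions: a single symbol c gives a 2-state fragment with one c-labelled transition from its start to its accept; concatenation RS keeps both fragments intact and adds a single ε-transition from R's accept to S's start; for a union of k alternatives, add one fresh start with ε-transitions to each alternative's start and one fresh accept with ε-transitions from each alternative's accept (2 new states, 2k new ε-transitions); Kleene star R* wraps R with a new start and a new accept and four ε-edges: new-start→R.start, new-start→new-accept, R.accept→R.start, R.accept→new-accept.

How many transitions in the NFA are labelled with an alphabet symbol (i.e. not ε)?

5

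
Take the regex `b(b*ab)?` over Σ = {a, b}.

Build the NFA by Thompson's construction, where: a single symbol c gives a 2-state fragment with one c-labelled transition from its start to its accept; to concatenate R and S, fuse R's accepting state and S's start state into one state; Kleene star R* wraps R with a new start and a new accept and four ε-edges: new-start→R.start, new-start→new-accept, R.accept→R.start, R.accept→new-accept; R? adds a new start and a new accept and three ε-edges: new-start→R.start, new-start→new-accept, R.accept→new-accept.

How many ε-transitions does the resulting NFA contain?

7

Bottom-up over the parse tree:
Each of the 4 symbol leaves contributes 0 ε-transitions.
  b* = 4 ε-transitions
  b*ab = 4 ε-transitions
  (b*ab)? = 7 ε-transitions
  b(b*ab)? = 7 ε-transitions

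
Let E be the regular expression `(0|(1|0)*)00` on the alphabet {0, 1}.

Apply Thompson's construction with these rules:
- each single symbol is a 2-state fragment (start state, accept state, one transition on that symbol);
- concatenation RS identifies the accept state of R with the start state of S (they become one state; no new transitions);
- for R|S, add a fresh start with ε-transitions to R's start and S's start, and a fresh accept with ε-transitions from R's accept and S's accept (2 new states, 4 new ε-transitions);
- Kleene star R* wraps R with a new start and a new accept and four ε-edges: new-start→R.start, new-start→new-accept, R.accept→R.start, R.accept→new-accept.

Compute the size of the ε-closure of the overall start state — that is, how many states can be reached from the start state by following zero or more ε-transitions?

Compute the ε-closure size of each fragment's start state recursively; a symbol fragment's start has no outgoing ε-edge, so its closure is just itself (size 1).
  1|0 : new start ε-reaches every alternative's start; none of them accept ε, so the new accept is not reached: |ε-closure| = 1 + 1 + 1 = 3
  (1|0)* : new start has ε-edges to the inner start and to the new accept, so |ε-closure| = 2 + 3 = 5
  0|(1|0)* : new start ε-reaches every alternative's start; at least one alternative accepts ε, so the union's new accept is reached too: |ε-closure| = 1 + 1 + 5 + 1 = 8
  (0|(1|0)*)00 : the left operand accepts ε, so the closure extends into the next operand (the shared merged state is already counted); |ε-closure| = 8 + (1−1) = 8

8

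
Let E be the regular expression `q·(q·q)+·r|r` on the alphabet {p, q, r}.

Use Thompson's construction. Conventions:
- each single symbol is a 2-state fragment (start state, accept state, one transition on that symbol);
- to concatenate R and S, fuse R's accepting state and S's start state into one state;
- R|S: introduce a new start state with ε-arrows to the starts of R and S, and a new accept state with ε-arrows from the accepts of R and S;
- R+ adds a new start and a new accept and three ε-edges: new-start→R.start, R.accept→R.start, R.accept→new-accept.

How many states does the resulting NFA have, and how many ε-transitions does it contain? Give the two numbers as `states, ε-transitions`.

11, 7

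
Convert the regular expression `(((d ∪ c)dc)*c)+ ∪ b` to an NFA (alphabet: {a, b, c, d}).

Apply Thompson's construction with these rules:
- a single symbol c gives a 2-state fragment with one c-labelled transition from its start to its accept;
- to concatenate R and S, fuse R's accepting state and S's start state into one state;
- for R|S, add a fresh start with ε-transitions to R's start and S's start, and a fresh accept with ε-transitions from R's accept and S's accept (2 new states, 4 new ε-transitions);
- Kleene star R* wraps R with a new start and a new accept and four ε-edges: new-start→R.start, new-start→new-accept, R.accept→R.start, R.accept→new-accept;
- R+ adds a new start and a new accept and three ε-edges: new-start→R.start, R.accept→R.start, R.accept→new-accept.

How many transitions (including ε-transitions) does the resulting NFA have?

By structural recursion:
Each of the 6 symbol leaves contributes 1 transition (1 symbol, 0 ε).
  d ∪ c — 6 transitions (2 symbol, 4 ε)
  (d ∪ c)dc — 8 transitions (4 symbol, 4 ε)
  ((d ∪ c)dc)* — 12 transitions (4 symbol, 8 ε)
  ((d ∪ c)dc)*c — 13 transitions (5 symbol, 8 ε)
  (((d ∪ c)dc)*c)+ — 16 transitions (5 symbol, 11 ε)
  (((d ∪ c)dc)*c)+ ∪ b — 21 transitions (6 symbol, 15 ε)

21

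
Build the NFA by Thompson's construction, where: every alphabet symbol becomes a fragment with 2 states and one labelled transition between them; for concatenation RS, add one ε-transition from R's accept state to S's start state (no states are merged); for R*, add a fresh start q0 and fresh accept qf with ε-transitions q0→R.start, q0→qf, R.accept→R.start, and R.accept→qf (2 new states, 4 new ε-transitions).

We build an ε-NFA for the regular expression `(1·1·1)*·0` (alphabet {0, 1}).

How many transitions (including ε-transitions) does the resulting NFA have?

By structural recursion:
Each of the 4 symbol leaves contributes 1 transition (1 symbol, 0 ε).
  1·1·1 → 5 transitions (3 symbol, 2 ε)
  (1·1·1)* → 9 transitions (3 symbol, 6 ε)
  (1·1·1)*·0 → 11 transitions (4 symbol, 7 ε)

11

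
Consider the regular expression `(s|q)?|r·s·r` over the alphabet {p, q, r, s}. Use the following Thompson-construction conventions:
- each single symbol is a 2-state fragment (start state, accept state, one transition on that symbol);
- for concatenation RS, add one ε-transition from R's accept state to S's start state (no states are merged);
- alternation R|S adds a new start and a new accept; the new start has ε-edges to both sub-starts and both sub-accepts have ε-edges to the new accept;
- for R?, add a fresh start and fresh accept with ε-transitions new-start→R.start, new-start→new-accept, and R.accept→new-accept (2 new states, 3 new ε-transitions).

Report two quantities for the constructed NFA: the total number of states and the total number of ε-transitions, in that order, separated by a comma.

Per subexpression:
Each of the 5 symbol leaves contributes 2 states and 0 ε-transitions.
  s|q = 6 states, 4 ε-transitions
  (s|q)? = 8 states, 7 ε-transitions
  r·s·r = 6 states, 2 ε-transitions
  (s|q)?|r·s·r = 16 states, 13 ε-transitions

16, 13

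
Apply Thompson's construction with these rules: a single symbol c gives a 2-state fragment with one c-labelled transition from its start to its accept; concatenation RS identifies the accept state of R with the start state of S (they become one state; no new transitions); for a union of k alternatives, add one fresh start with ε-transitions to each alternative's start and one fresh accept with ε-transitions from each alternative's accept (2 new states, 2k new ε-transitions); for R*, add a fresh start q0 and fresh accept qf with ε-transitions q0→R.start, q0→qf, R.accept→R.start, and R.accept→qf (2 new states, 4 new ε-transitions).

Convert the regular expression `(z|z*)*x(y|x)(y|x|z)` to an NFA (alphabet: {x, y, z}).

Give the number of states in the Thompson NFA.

23

Bottom-up over the parse tree:
Each of the 8 symbol leaves contributes a 2-state fragment.
  z* — 4 states
  z|z* — 8 states
  (z|z*)* — 10 states
  y|x — 6 states
  y|x|z — 8 states
  (z|z*)*x(y|x)(y|x|z) — 23 states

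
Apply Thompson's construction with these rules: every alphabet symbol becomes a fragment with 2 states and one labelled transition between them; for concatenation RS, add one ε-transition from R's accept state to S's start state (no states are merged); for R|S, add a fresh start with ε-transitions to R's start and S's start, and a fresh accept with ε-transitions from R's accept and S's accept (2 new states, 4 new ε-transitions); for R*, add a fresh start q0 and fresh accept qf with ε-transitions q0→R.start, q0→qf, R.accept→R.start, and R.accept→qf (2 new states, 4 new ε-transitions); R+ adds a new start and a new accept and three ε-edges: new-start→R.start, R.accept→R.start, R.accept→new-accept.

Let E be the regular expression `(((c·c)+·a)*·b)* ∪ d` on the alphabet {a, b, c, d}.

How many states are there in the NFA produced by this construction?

Per subexpression:
Each of the 5 symbol leaves contributes a 2-state fragment.
  c·c : 4 states
  (c·c)+ : 6 states
  (c·c)+·a : 8 states
  ((c·c)+·a)* : 10 states
  ((c·c)+·a)*·b : 12 states
  (((c·c)+·a)*·b)* : 14 states
  (((c·c)+·a)*·b)* ∪ d : 18 states

18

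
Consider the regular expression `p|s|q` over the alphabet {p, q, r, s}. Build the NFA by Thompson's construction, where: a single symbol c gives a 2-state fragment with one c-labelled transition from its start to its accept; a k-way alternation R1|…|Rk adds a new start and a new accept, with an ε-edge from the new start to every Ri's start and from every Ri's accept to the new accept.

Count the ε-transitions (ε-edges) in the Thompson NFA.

6

Recursing over subexpressions:
Each of the 3 symbol leaves contributes 0 ε-transitions.
  p|s|q : 6 ε-transitions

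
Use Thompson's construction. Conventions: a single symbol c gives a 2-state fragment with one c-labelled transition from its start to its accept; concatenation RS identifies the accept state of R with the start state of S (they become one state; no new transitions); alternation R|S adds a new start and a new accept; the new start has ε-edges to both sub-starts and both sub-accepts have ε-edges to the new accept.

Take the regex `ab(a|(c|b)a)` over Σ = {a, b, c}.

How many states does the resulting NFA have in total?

13

Per subexpression:
Each of the 6 symbol leaves contributes a 2-state fragment.
  c|b — 6 states
  (c|b)a — 7 states
  a|(c|b)a — 11 states
  ab(a|(c|b)a) — 13 states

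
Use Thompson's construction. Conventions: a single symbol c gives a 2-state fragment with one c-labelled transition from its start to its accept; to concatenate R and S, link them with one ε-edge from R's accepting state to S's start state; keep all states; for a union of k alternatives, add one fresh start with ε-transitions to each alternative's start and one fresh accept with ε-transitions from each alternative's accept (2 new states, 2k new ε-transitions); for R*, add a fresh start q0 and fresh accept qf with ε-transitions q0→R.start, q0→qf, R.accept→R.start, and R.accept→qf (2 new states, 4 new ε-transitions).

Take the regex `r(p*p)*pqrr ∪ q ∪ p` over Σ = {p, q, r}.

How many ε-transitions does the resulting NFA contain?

By structural recursion:
Each of the 9 symbol leaves contributes 0 ε-transitions.
  p* — 4 ε-transitions
  p*p — 5 ε-transitions
  (p*p)* — 9 ε-transitions
  r(p*p)*pqrr — 14 ε-transitions
  r(p*p)*pqrr ∪ q ∪ p — 20 ε-transitions

20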